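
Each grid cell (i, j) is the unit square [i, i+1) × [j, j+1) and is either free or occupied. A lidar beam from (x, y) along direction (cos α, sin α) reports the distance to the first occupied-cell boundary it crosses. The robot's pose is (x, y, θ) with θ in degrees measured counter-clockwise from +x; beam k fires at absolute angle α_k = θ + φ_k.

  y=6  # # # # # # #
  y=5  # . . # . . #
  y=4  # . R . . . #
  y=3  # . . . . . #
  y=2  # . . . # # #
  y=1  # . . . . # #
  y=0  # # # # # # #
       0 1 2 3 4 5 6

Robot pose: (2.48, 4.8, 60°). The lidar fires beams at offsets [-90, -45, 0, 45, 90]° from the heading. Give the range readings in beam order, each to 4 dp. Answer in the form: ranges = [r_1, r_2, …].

ranges = [3.6000, 0.7727, 1.0400, 1.2423, 1.7090]

beam 1: φ=-90°, α=330°
  dir = (cos 330°, sin 330°) = (0.8660, -0.5000); from cell (2,4)
  next x-line at t=0.6004, next y-line at t=1.6000; Δt_x=1.1547, Δt_y=2.0000
    x: enter (3,4) at t=0.6004
    y: enter (3,3) at t=1.6000
    x: enter (4,3) at t=1.7551
    x: enter (5,3) at t=2.9098
    y: enter (5,2) at t=3.6000 ← occupied
  → r_1 = 3.6000
beam 2: φ=-45°, α=15°
  dir = (cos 15°, sin 15°) = (0.9659, 0.2588); from cell (2,4)
  next x-line at t=0.5383, next y-line at t=0.7727; Δt_x=1.0353, Δt_y=3.8637
    x: enter (3,4) at t=0.5383
    y: enter (3,5) at t=0.7727 ← occupied
  → r_2 = 0.7727
beam 3: φ=0°, α=60°
  dir = (cos 60°, sin 60°) = (0.5000, 0.8660); from cell (2,4)
  next x-line at t=1.0400, next y-line at t=0.2309; Δt_x=2.0000, Δt_y=1.1547
    y: enter (2,5) at t=0.2309
    x: enter (3,5) at t=1.0400 ← occupied
  → r_3 = 1.0400
beam 4: φ=45°, α=105°
  dir = (cos 105°, sin 105°) = (-0.2588, 0.9659); from cell (2,4)
  next x-line at t=1.8546, next y-line at t=0.2071; Δt_x=3.8637, Δt_y=1.0353
    y: enter (2,5) at t=0.2071
    y: enter (2,6) at t=1.2423 ← occupied
  → r_4 = 1.2423
beam 5: φ=90°, α=150°
  dir = (cos 150°, sin 150°) = (-0.8660, 0.5000); from cell (2,4)
  next x-line at t=0.5543, next y-line at t=0.4000; Δt_x=1.1547, Δt_y=2.0000
    y: enter (2,5) at t=0.4000
    x: enter (1,5) at t=0.5543
    x: enter (0,5) at t=1.7090 ← occupied
  → r_5 = 1.7090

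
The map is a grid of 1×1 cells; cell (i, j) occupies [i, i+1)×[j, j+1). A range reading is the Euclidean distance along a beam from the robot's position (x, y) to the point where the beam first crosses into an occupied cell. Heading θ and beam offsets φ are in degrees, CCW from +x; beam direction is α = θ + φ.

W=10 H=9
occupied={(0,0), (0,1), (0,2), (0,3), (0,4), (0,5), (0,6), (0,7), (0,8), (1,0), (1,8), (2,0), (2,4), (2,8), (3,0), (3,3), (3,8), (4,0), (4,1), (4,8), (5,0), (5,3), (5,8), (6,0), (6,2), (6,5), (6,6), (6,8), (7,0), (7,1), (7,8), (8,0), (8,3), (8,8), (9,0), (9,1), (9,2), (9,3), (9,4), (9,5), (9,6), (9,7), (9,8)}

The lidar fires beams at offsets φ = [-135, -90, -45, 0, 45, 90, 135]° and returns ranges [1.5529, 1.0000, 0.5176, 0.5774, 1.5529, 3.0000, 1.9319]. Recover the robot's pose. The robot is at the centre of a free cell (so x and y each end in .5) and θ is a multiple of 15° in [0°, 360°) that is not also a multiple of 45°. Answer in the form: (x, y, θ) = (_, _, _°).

Enumerate (i+0.5, j+0.5, θ) over the 47 free cells and 16 admissible headings. For each, cast all 7 beams and compare to the given ranges.
  (1.5, 3.5, 285°): beam 1 = 0.5774 ≠ 1.5529 ✗
  (7.5, 3.5, 105°): beam 1 = 0.5774 ≠ 1.5529 ✗
  (1.5, 4.5, 105°): beam 1 = 0.5774 ≠ 1.5529 ✗
  (6.5, 4.5, 255°): beam 1 = 0.5774 ≠ 1.5529 ✗
  …
  (2.5, 1.5, 300°): r_1=1.5529, r_2=1.0000, r_3=0.5176, r_4=0.5774, r_5=1.5529, r_6=3.0000, r_7=1.9319 — all match ✓
No second candidate reproduces the full scan.

(x, y, θ) = (2.5, 1.5, 300°)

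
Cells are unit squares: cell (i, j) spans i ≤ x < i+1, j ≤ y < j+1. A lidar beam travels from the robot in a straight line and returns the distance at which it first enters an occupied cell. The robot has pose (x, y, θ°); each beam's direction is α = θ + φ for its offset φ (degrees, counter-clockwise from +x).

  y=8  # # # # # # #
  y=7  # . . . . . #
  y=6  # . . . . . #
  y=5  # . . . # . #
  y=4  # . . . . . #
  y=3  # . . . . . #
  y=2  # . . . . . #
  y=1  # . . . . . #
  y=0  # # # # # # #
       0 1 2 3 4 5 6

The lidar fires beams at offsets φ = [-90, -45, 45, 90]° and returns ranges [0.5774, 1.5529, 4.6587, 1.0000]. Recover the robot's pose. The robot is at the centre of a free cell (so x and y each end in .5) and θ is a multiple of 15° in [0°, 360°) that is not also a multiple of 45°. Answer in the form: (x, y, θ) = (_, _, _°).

(x, y, θ) = (5.5, 6.5, 120°)

The pose lattice has 34·16 = 544 candidates. Test each by forward raycasting.
  (4.5, 4.5, 15°): beam 1 = 3.6235 ≠ 0.5774 ✗
  (2.5, 4.5, 300°): beam 1 = 1.7321 ≠ 0.5774 ✗
  (1.5, 5.5, 345°): beam 1 = 1.9319 ≠ 0.5774 ✗
  …
  (5.5, 6.5, 120°): r_1=0.5774, r_2=1.5529, r_3=4.6587, r_4=1.0000 — all match ✓
Only this pose fits every beam.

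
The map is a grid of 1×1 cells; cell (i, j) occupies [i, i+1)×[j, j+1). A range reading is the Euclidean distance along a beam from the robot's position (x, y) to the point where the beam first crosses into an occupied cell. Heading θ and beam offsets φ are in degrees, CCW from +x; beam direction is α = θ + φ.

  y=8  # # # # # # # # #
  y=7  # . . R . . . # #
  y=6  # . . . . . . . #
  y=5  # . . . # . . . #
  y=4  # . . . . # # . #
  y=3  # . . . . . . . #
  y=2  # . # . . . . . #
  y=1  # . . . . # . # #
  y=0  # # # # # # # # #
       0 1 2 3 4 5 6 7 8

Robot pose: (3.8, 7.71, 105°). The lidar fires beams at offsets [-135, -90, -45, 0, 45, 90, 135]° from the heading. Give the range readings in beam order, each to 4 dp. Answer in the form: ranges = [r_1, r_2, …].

ranges = [4.8497, 1.1205, 0.3349, 0.3002, 0.5800, 2.8988, 5.6000]

beam 1: φ=-135°, α=330°
  direction (0.8660, -0.5000); cell (3,7); t to first gridline: x 0.2309, y 1.4200 (then +1.1547 / +2.0000)
    (4,7) via x @ 0.2309
    (5,7) via x @ 1.3856
    (5,6) via y @ 1.4200
    (6,6) via x @ 2.5403
    (6,5) via y @ 3.4200
    (7,5) via x @ 3.6950
    (8,5) via x @ 4.8497  # hit
  → r_1 = 4.8497
beam 2: φ=-90°, α=15°
  direction (0.9659, 0.2588); cell (3,7); t to first gridline: x 0.2071, y 1.1205 (then +1.0353 / +3.8637)
    (4,7) via x @ 0.2071
    (4,8) via y @ 1.1205  # hit
  → r_2 = 1.1205
beam 3: φ=-45°, α=60°
  direction (0.5000, 0.8660); cell (3,7); t to first gridline: x 0.4000, y 0.3349 (then +2.0000 / +1.1547)
    (3,8) via y @ 0.3349  # hit
  → r_3 = 0.3349
beam 4: φ=0°, α=105°
  direction (-0.2588, 0.9659); cell (3,7); t to first gridline: x 3.0910, y 0.3002 (then +3.8637 / +1.0353)
    (3,8) via y @ 0.3002  # hit
  → r_4 = 0.3002
beam 5: φ=45°, α=150°
  direction (-0.8660, 0.5000); cell (3,7); t to first gridline: x 0.9238, y 0.5800 (then +1.1547 / +2.0000)
    (3,8) via y @ 0.5800  # hit
  → r_5 = 0.5800
beam 6: φ=90°, α=195°
  direction (-0.9659, -0.2588); cell (3,7); t to first gridline: x 0.8282, y 2.7432 (then +1.0353 / +3.8637)
    (2,7) via x @ 0.8282
    (1,7) via x @ 1.8635
    (1,6) via y @ 2.7432
    (0,6) via x @ 2.8988  # hit
  → r_6 = 2.8988
beam 7: φ=135°, α=240°
  direction (-0.5000, -0.8660); cell (3,7); t to first gridline: x 1.6000, y 0.8198 (then +2.0000 / +1.1547)
    (3,6) via y @ 0.8198
    (2,6) via x @ 1.6000
    (2,5) via y @ 1.9745
    (2,4) via y @ 3.1292
    (1,4) via x @ 3.6000
    (1,3) via y @ 4.2839
    (1,2) via y @ 5.4386
    (0,2) via x @ 5.6000  # hit
  → r_7 = 5.6000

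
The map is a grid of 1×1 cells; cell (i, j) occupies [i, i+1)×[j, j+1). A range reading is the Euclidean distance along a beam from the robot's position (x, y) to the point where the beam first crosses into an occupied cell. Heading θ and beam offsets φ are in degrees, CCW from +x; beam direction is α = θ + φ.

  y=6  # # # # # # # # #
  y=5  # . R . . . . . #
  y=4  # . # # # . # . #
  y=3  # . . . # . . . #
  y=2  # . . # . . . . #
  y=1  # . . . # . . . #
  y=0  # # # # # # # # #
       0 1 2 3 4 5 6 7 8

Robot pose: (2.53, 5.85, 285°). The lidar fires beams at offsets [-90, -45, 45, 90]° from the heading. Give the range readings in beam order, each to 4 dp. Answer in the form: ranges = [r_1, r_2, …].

beam 1: φ=-90°, α=195°
  d=(-0.9659,-0.2588)  start (2,5)  tX=0.5487 tY=3.2841  stride 1/|dx|=1.0353 1/|dy|=3.8637
    cross x-line → (1,5), t=0.5487
    cross x-line → (0,5), t=1.5840 (wall)
  → r_1 = 1.5840
beam 2: φ=-45°, α=240°
  d=(-0.5000,-0.8660)  start (2,5)  tX=1.0600 tY=0.9815  stride 1/|dx|=2.0000 1/|dy|=1.1547
    cross y-line → (2,4), t=0.9815 (wall)
  → r_2 = 0.9815
beam 3: φ=45°, α=330°
  d=(0.8660,-0.5000)  start (2,5)  tX=0.5427 tY=1.7000  stride 1/|dx|=1.1547 1/|dy|=2.0000
    cross x-line → (3,5), t=0.5427
    cross x-line → (4,5), t=1.6974
    cross y-line → (4,4), t=1.7000 (wall)
  → r_3 = 1.7000
beam 4: φ=90°, α=15°
  d=(0.9659,0.2588)  start (2,5)  tX=0.4866 tY=0.5796  stride 1/|dx|=1.0353 1/|dy|=3.8637
    cross x-line → (3,5), t=0.4866
    cross y-line → (3,6), t=0.5796 (wall)
  → r_4 = 0.5796

ranges = [1.5840, 0.9815, 1.7000, 0.5796]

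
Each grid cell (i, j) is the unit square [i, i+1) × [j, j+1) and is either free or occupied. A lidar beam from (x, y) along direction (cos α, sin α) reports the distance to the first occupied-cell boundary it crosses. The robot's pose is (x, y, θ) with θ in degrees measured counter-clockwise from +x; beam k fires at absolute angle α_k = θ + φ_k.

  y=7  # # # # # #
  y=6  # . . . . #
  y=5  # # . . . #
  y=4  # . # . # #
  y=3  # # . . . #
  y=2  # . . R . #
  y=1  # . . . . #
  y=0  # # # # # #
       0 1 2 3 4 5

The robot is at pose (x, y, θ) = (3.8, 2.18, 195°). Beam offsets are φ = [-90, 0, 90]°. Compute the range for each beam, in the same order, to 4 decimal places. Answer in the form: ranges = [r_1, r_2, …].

ranges = [4.9900, 2.8988, 1.2216]

beam 1: φ=-90°, α=105°
  dir = (cos 105°, sin 105°) = (-0.2588, 0.9659); from cell (3,2)
  next x-line at t=3.0910, next y-line at t=0.8489; Δt_x=3.8637, Δt_y=1.0353
    y: enter (3,3) at t=0.8489
    y: enter (3,4) at t=1.8842
    y: enter (3,5) at t=2.9195
    x: enter (2,5) at t=3.0910
    y: enter (2,6) at t=3.9548
    y: enter (2,7) at t=4.9900 ← occupied
  → r_1 = 4.9900
beam 2: φ=0°, α=195°
  dir = (cos 195°, sin 195°) = (-0.9659, -0.2588); from cell (3,2)
  next x-line at t=0.8282, next y-line at t=0.6955; Δt_x=1.0353, Δt_y=3.8637
    y: enter (3,1) at t=0.6955
    x: enter (2,1) at t=0.8282
    x: enter (1,1) at t=1.8635
    x: enter (0,1) at t=2.8988 ← occupied
  → r_2 = 2.8988
beam 3: φ=90°, α=285°
  dir = (cos 285°, sin 285°) = (0.2588, -0.9659); from cell (3,2)
  next x-line at t=0.7727, next y-line at t=0.1863; Δt_x=3.8637, Δt_y=1.0353
    y: enter (3,1) at t=0.1863
    x: enter (4,1) at t=0.7727
    y: enter (4,0) at t=1.2216 ← occupied
  → r_3 = 1.2216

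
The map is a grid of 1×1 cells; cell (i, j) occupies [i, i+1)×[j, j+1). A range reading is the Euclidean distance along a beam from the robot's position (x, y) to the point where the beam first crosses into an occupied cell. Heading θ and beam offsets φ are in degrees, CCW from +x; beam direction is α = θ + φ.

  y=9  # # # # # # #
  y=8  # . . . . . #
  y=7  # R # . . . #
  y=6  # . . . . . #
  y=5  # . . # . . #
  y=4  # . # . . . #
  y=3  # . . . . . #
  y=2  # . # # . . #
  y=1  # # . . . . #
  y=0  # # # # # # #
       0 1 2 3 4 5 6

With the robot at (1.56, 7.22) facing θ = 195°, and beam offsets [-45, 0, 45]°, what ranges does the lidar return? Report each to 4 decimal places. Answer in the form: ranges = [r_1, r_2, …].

ranges = [0.6466, 0.5798, 1.1200]

beam 1: φ=-45°, α=150°
  cosα=-0.8660 sinα=0.5000 | (1,7) | tMaxX 0.6466 tMaxY 1.5600 | tΔX 1.1547 tΔY 2.0000
    t=0.6466 [x] (0,7) — stop
  → r_1 = 0.6466
beam 2: φ=0°, α=195°
  cosα=-0.9659 sinα=-0.2588 | (1,7) | tMaxX 0.5798 tMaxY 0.8500 | tΔX 1.0353 tΔY 3.8637
    t=0.5798 [x] (0,7) — stop
  → r_2 = 0.5798
beam 3: φ=45°, α=240°
  cosα=-0.5000 sinα=-0.8660 | (1,7) | tMaxX 1.1200 tMaxY 0.2540 | tΔX 2.0000 tΔY 1.1547
    t=0.2540 [y] (1,6)
    t=1.1200 [x] (0,6) — stop
  → r_3 = 1.1200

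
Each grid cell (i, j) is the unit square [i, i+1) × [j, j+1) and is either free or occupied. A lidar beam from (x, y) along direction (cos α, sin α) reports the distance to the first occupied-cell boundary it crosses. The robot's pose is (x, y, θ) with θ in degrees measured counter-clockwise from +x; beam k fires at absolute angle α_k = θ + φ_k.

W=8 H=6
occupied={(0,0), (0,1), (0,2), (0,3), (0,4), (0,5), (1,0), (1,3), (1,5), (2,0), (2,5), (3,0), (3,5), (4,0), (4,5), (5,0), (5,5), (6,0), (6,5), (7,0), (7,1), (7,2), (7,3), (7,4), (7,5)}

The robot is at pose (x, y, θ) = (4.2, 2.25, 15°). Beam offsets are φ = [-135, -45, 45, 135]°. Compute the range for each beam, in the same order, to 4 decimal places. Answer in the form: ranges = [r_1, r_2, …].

ranges = [1.4434, 2.5000, 3.1754, 2.5403]

beam 1: φ=-135°, α=240°
  direction (-0.5000, -0.8660); cell (4,2); t to first gridline: x 0.4000, y 0.2887 (then +2.0000 / +1.1547)
    (4,1) via y @ 0.2887
    (3,1) via x @ 0.4000
    (3,0) via y @ 1.4434  # hit
  → r_1 = 1.4434
beam 2: φ=-45°, α=330°
  direction (0.8660, -0.5000); cell (4,2); t to first gridline: x 0.9238, y 0.5000 (then +1.1547 / +2.0000)
    (4,1) via y @ 0.5000
    (5,1) via x @ 0.9238
    (6,1) via x @ 2.0785
    (6,0) via y @ 2.5000  # hit
  → r_2 = 2.5000
beam 3: φ=45°, α=60°
  direction (0.5000, 0.8660); cell (4,2); t to first gridline: x 1.6000, y 0.8660 (then +2.0000 / +1.1547)
    (4,3) via y @ 0.8660
    (5,3) via x @ 1.6000
    (5,4) via y @ 2.0207
    (5,5) via y @ 3.1754  # hit
  → r_3 = 3.1754
beam 4: φ=135°, α=150°
  direction (-0.8660, 0.5000); cell (4,2); t to first gridline: x 0.2309, y 1.5000 (then +1.1547 / +2.0000)
    (3,2) via x @ 0.2309
    (2,2) via x @ 1.3856
    (2,3) via y @ 1.5000
    (1,3) via x @ 2.5403  # hit
  → r_4 = 2.5403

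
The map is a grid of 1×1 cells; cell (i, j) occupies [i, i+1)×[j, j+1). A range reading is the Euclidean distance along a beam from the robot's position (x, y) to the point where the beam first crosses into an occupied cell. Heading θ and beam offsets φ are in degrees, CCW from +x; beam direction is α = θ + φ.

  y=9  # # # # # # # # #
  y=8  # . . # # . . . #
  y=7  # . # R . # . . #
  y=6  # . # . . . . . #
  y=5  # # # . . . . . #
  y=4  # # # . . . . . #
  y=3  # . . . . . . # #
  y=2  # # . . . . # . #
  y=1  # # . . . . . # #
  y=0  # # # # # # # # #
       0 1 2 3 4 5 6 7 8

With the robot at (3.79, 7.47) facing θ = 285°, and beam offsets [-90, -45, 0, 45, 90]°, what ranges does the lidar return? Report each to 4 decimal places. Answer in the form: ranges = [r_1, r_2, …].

beam 1: φ=-90°, α=195°
  direction (-0.9659, -0.2588); cell (3,7); t to first gridline: x 0.8179, y 1.8159 (then +1.0353 / +3.8637)
    (2,7) via x @ 0.8179  # hit
  → r_1 = 0.8179
beam 2: φ=-45°, α=240°
  direction (-0.5000, -0.8660); cell (3,7); t to first gridline: x 1.5800, y 0.5427 (then +2.0000 / +1.1547)
    (3,6) via y @ 0.5427
    (2,6) via x @ 1.5800  # hit
  → r_2 = 1.5800
beam 3: φ=0°, α=285°
  direction (0.2588, -0.9659); cell (3,7); t to first gridline: x 0.8114, y 0.4866 (then +3.8637 / +1.0353)
    (3,6) via y @ 0.4866
    (4,6) via x @ 0.8114
    (4,5) via y @ 1.5219
    (4,4) via y @ 2.5571
    (4,3) via y @ 3.5924
    (4,2) via y @ 4.6277
    (5,2) via x @ 4.6751
    (5,1) via y @ 5.6630
    (5,0) via y @ 6.6982  # hit
  → r_3 = 6.6982
beam 4: φ=45°, α=330°
  direction (0.8660, -0.5000); cell (3,7); t to first gridline: x 0.2425, y 0.9400 (then +1.1547 / +2.0000)
    (4,7) via x @ 0.2425
    (4,6) via y @ 0.9400
    (5,6) via x @ 1.3972
    (6,6) via x @ 2.5519
    (6,5) via y @ 2.9400
    (7,5) via x @ 3.7066
    (8,5) via x @ 4.8613  # hit
  → r_4 = 4.8613
beam 5: φ=90°, α=15°
  direction (0.9659, 0.2588); cell (3,7); t to first gridline: x 0.2174, y 2.0478 (then +1.0353 / +3.8637)
    (4,7) via x @ 0.2174
    (5,7) via x @ 1.2527  # hit
  → r_5 = 1.2527

ranges = [0.8179, 1.5800, 6.6982, 4.8613, 1.2527]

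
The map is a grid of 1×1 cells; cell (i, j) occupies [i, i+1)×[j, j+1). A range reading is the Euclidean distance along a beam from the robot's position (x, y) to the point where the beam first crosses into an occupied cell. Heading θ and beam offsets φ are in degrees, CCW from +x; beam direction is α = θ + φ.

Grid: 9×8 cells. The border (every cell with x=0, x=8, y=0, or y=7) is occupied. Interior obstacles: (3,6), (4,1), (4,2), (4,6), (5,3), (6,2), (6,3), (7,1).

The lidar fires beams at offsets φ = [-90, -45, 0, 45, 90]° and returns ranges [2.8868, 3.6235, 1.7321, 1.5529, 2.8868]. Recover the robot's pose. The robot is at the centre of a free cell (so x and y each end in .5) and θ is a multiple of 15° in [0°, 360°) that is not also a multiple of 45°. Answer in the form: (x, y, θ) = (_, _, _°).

The pose lattice has 34·16 = 544 candidates. Test each by forward raycasting.
  (7.5, 3.5, 30°): beam 1 = 1.0000 ≠ 2.8868 ✗
  (4.5, 4.5, 60°): beam 1 = 1.0000 ≠ 2.8868 ✗
  (3.5, 2.5, 195°): beam 1 = 4.6587 ≠ 2.8868 ✗
  (7.5, 4.5, 150°): beam 1 = 1.0000 ≠ 2.8868 ✗
  …
  (2.5, 3.5, 150°): r_1=2.8868, r_2=3.6235, r_3=1.7321, r_4=1.5529, r_5=2.8868 — all match ✓
Only this pose fits every beam.

(x, y, θ) = (2.5, 3.5, 150°)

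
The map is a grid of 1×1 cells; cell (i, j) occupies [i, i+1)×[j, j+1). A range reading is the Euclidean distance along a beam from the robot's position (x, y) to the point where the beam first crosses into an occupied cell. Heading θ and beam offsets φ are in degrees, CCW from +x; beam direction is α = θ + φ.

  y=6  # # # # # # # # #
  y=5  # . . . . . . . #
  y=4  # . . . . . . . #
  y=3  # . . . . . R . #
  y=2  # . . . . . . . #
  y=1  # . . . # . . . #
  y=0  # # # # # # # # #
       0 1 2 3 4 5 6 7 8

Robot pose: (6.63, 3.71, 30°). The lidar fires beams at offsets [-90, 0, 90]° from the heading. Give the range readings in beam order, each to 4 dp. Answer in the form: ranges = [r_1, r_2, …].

beam 1: φ=-90°, α=300°
  d=(0.5000,-0.8660)  start (6,3)  tX=0.7400 tY=0.8198  stride 1/|dx|=2.0000 1/|dy|=1.1547
    cross x-line → (7,3), t=0.7400
    cross y-line → (7,2), t=0.8198
    cross y-line → (7,1), t=1.9745
    cross x-line → (8,1), t=2.7400 (wall)
  → r_1 = 2.7400
beam 2: φ=0°, α=30°
  d=(0.8660,0.5000)  start (6,3)  tX=0.4272 tY=0.5800  stride 1/|dx|=1.1547 1/|dy|=2.0000
    cross x-line → (7,3), t=0.4272
    cross y-line → (7,4), t=0.5800
    cross x-line → (8,4), t=1.5819 (wall)
  → r_2 = 1.5819
beam 3: φ=90°, α=120°
  d=(-0.5000,0.8660)  start (6,3)  tX=1.2600 tY=0.3349  stride 1/|dx|=2.0000 1/|dy|=1.1547
    cross y-line → (6,4), t=0.3349
    cross x-line → (5,4), t=1.2600
    cross y-line → (5,5), t=1.4896
    cross y-line → (5,6), t=2.6443 (wall)
  → r_3 = 2.6443

ranges = [2.7400, 1.5819, 2.6443]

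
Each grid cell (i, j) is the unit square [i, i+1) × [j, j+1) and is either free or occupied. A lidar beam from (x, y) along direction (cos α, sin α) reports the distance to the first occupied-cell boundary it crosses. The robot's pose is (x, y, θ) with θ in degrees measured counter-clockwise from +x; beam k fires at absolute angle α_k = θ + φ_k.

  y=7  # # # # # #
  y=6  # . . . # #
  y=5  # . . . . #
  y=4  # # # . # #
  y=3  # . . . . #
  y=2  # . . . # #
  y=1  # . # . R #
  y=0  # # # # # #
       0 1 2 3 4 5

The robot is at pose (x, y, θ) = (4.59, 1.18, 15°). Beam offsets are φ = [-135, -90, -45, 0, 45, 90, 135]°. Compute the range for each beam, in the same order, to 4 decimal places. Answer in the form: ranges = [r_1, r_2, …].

beam 1: φ=-135°, α=240°
  cosα=-0.5000 sinα=-0.8660 | (4,1) | tMaxX 1.1800 tMaxY 0.2078 | tΔX 2.0000 tΔY 1.1547
    t=0.2078 [y] (4,0) — stop
  → r_1 = 0.2078
beam 2: φ=-90°, α=285°
  cosα=0.2588 sinα=-0.9659 | (4,1) | tMaxX 1.5841 tMaxY 0.1863 | tΔX 3.8637 tΔY 1.0353
    t=0.1863 [y] (4,0) — stop
  → r_2 = 0.1863
beam 3: φ=-45°, α=330°
  cosα=0.8660 sinα=-0.5000 | (4,1) | tMaxX 0.4734 tMaxY 0.3600 | tΔX 1.1547 tΔY 2.0000
    t=0.3600 [y] (4,0) — stop
  → r_3 = 0.3600
beam 4: φ=0°, α=15°
  cosα=0.9659 sinα=0.2588 | (4,1) | tMaxX 0.4245 tMaxY 3.1682 | tΔX 1.0353 tΔY 3.8637
    t=0.4245 [x] (5,1) — stop
  → r_4 = 0.4245
beam 5: φ=45°, α=60°
  cosα=0.5000 sinα=0.8660 | (4,1) | tMaxX 0.8200 tMaxY 0.9469 | tΔX 2.0000 tΔY 1.1547
    t=0.8200 [x] (5,1) — stop
  → r_5 = 0.8200
beam 6: φ=90°, α=105°
  cosα=-0.2588 sinα=0.9659 | (4,1) | tMaxX 2.2796 tMaxY 0.8489 | tΔX 3.8637 tΔY 1.0353
    t=0.8489 [y] (4,2) — stop
  → r_6 = 0.8489
beam 7: φ=135°, α=150°
  cosα=-0.8660 sinα=0.5000 | (4,1) | tMaxX 0.6813 tMaxY 1.6400 | tΔX 1.1547 tΔY 2.0000
    t=0.6813 [x] (3,1)
    t=1.6400 [y] (3,2)
    t=1.8360 [x] (2,2)
    t=2.9907 [x] (1,2)
    t=3.6400 [y] (1,3)
    t=4.1454 [x] (0,3) — stop
  → r_7 = 4.1454

ranges = [0.2078, 0.1863, 0.3600, 0.4245, 0.8200, 0.8489, 4.1454]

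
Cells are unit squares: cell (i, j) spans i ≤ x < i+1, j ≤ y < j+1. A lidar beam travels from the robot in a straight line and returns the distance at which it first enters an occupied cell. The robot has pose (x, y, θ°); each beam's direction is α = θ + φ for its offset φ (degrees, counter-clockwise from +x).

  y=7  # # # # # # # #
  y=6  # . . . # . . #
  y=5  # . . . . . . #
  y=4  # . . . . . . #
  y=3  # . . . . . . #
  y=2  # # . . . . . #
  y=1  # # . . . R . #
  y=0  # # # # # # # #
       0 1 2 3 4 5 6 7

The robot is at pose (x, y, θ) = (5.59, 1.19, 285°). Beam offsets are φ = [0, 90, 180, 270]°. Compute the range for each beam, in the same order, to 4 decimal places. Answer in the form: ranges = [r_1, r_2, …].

ranges = [0.1967, 1.4597, 4.9797, 0.7341]

beam 1: φ=0°, α=285°
  dir = (cos 285°, sin 285°) = (0.2588, -0.9659); from cell (5,1)
  next x-line at t=1.5841, next y-line at t=0.1967; Δt_x=3.8637, Δt_y=1.0353
    y: enter (5,0) at t=0.1967 ← occupied
  → r_1 = 0.1967
beam 2: φ=90°, α=15°
  dir = (cos 15°, sin 15°) = (0.9659, 0.2588); from cell (5,1)
  next x-line at t=0.4245, next y-line at t=3.1296; Δt_x=1.0353, Δt_y=3.8637
    x: enter (6,1) at t=0.4245
    x: enter (7,1) at t=1.4597 ← occupied
  → r_2 = 1.4597
beam 3: φ=180°, α=105°
  dir = (cos 105°, sin 105°) = (-0.2588, 0.9659); from cell (5,1)
  next x-line at t=2.2796, next y-line at t=0.8386; Δt_x=3.8637, Δt_y=1.0353
    y: enter (5,2) at t=0.8386
    y: enter (5,3) at t=1.8738
    x: enter (4,3) at t=2.2796
    y: enter (4,4) at t=2.9091
    y: enter (4,5) at t=3.9444
    y: enter (4,6) at t=4.9797 ← occupied
  → r_3 = 4.9797
beam 4: φ=270°, α=195°
  dir = (cos 195°, sin 195°) = (-0.9659, -0.2588); from cell (5,1)
  next x-line at t=0.6108, next y-line at t=0.7341; Δt_x=1.0353, Δt_y=3.8637
    x: enter (4,1) at t=0.6108
    y: enter (4,0) at t=0.7341 ← occupied
  → r_4 = 0.7341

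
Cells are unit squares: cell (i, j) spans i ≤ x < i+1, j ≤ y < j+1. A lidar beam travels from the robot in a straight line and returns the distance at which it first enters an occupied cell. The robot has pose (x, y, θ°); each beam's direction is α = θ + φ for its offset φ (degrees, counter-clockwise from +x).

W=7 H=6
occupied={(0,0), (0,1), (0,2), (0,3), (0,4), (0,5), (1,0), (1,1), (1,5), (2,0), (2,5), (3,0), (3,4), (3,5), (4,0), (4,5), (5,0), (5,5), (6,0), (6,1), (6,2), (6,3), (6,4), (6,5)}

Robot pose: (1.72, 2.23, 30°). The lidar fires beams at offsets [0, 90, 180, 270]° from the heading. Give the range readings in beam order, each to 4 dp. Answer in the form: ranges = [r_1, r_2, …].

beam 1: φ=0°, α=30°
  direction (0.8660, 0.5000); cell (1,2); t to first gridline: x 0.3233, y 1.5400 (then +1.1547 / +2.0000)
    (2,2) via x @ 0.3233
    (3,2) via x @ 1.4780
    (3,3) via y @ 1.5400
    (4,3) via x @ 2.6327
    (4,4) via y @ 3.5400
    (5,4) via x @ 3.7874
    (6,4) via x @ 4.9421  # hit
  → r_1 = 4.9421
beam 2: φ=90°, α=120°
  direction (-0.5000, 0.8660); cell (1,2); t to first gridline: x 1.4400, y 0.8891 (then +2.0000 / +1.1547)
    (1,3) via y @ 0.8891
    (0,3) via x @ 1.4400  # hit
  → r_2 = 1.4400
beam 3: φ=180°, α=210°
  direction (-0.8660, -0.5000); cell (1,2); t to first gridline: x 0.8314, y 0.4600 (then +1.1547 / +2.0000)
    (1,1) via y @ 0.4600  # hit
  → r_3 = 0.4600
beam 4: φ=270°, α=300°
  direction (0.5000, -0.8660); cell (1,2); t to first gridline: x 0.5600, y 0.2656 (then +2.0000 / +1.1547)
    (1,1) via y @ 0.2656  # hit
  → r_4 = 0.2656

ranges = [4.9421, 1.4400, 0.4600, 0.2656]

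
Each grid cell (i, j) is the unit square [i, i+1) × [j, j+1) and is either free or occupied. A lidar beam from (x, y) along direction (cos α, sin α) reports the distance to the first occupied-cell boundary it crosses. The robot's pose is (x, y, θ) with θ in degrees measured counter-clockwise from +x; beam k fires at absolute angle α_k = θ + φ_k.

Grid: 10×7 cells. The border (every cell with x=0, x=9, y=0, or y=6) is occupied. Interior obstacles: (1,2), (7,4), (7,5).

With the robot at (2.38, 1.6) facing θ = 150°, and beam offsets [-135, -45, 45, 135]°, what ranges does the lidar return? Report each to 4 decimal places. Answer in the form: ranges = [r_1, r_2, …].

ranges = [6.8535, 4.5552, 1.4287, 0.6212]

beam 1: φ=-135°, α=15°
  dir = (cos 15°, sin 15°) = (0.9659, 0.2588); from cell (2,1)
  next x-line at t=0.6419, next y-line at t=1.5455; Δt_x=1.0353, Δt_y=3.8637
    x: enter (3,1) at t=0.6419
    y: enter (3,2) at t=1.5455
    x: enter (4,2) at t=1.6771
    x: enter (5,2) at t=2.7124
    x: enter (6,2) at t=3.7477
    x: enter (7,2) at t=4.7830
    y: enter (7,3) at t=5.4092
    x: enter (8,3) at t=5.8183
    x: enter (9,3) at t=6.8535 ← occupied
  → r_1 = 6.8535
beam 2: φ=-45°, α=105°
  dir = (cos 105°, sin 105°) = (-0.2588, 0.9659); from cell (2,1)
  next x-line at t=1.4682, next y-line at t=0.4141; Δt_x=3.8637, Δt_y=1.0353
    y: enter (2,2) at t=0.4141
    y: enter (2,3) at t=1.4494
    x: enter (1,3) at t=1.4682
    y: enter (1,4) at t=2.4847
    y: enter (1,5) at t=3.5199
    y: enter (1,6) at t=4.5552 ← occupied
  → r_2 = 4.5552
beam 3: φ=45°, α=195°
  dir = (cos 195°, sin 195°) = (-0.9659, -0.2588); from cell (2,1)
  next x-line at t=0.3934, next y-line at t=2.3182; Δt_x=1.0353, Δt_y=3.8637
    x: enter (1,1) at t=0.3934
    x: enter (0,1) at t=1.4287 ← occupied
  → r_3 = 1.4287
beam 4: φ=135°, α=285°
  dir = (cos 285°, sin 285°) = (0.2588, -0.9659); from cell (2,1)
  next x-line at t=2.3955, next y-line at t=0.6212; Δt_x=3.8637, Δt_y=1.0353
    y: enter (2,0) at t=0.6212 ← occupied
  → r_4 = 0.6212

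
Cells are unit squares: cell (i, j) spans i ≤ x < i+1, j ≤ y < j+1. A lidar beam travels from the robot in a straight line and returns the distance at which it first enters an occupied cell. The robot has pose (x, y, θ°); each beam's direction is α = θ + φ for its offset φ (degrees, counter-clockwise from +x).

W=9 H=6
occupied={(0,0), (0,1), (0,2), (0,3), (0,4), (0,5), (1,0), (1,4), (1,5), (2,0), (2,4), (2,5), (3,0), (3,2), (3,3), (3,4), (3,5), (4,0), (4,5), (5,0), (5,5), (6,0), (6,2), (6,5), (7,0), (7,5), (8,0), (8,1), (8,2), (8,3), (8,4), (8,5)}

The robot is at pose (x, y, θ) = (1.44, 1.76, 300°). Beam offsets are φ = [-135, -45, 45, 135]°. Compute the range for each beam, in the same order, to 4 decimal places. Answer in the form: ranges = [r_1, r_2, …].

beam 1: φ=-135°, α=165°
  cosα=-0.9659 sinα=0.2588 | (1,1) | tMaxX 0.4555 tMaxY 0.9273 | tΔX 1.0353 tΔY 3.8637
    t=0.4555 [x] (0,1) — stop
  → r_1 = 0.4555
beam 2: φ=-45°, α=255°
  cosα=-0.2588 sinα=-0.9659 | (1,1) | tMaxX 1.7000 tMaxY 0.7868 | tΔX 3.8637 tΔY 1.0353
    t=0.7868 [y] (1,0) — stop
  → r_2 = 0.7868
beam 3: φ=45°, α=345°
  cosα=0.9659 sinα=-0.2588 | (1,1) | tMaxX 0.5798 tMaxY 2.9364 | tΔX 1.0353 tΔY 3.8637
    t=0.5798 [x] (2,1)
    t=1.6150 [x] (3,1)
    t=2.6503 [x] (4,1)
    t=2.9364 [y] (4,0) — stop
  → r_3 = 2.9364
beam 4: φ=135°, α=75°
  cosα=0.2588 sinα=0.9659 | (1,1) | tMaxX 2.1637 tMaxY 0.2485 | tΔX 3.8637 tΔY 1.0353
    t=0.2485 [y] (1,2)
    t=1.2837 [y] (1,3)
    t=2.1637 [x] (2,3)
    t=2.3190 [y] (2,4) — stop
  → r_4 = 2.3190

ranges = [0.4555, 0.7868, 2.9364, 2.3190]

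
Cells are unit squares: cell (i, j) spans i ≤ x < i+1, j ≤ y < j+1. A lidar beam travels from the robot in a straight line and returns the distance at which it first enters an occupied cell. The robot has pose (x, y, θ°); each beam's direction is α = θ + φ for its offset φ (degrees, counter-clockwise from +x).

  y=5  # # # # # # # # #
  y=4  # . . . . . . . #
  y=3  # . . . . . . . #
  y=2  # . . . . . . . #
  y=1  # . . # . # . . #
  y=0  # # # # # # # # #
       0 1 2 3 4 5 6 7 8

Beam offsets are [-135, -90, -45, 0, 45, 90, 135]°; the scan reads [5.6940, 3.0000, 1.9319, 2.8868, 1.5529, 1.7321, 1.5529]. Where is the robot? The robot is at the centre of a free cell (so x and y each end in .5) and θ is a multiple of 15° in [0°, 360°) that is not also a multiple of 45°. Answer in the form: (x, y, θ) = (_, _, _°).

(x, y, θ) = (6.5, 3.5, 300°)

Candidates: 26 free-cell centres × 16 headings = 416 poses. Raycast each; keep the one whose scan matches to 4 dp.
  (3.5, 4.5, 330°): beam 1 = 2.5882 ≠ 5.6940 ✗
  (3.5, 3.5, 165°): beam 1 = 3.0000 ≠ 5.6940 ✗
  (2.5, 1.5, 105°): beam 1 = 0.5774 ≠ 5.6940 ✗
  (7.5, 2.5, 75°): beam 1 = 1.0000 ≠ 5.6940 ✗
  …
  (6.5, 3.5, 300°): r_1=5.6940, r_2=3.0000, r_3=1.9319, r_4=2.8868, r_5=1.5529, r_6=1.7321, r_7=1.5529 — all match ✓
No second candidate reproduces the full scan.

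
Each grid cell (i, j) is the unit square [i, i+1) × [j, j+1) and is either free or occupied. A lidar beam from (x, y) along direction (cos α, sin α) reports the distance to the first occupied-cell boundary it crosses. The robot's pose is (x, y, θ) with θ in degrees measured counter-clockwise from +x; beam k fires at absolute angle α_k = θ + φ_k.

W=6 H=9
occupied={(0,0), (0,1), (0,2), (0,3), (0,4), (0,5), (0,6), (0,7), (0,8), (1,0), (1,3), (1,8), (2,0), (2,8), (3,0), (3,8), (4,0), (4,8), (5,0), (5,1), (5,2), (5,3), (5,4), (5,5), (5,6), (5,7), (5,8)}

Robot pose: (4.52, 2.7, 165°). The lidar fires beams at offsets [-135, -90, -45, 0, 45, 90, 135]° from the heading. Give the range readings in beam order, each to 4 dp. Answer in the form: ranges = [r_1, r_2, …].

beam 1: φ=-135°, α=30°
  direction (0.8660, 0.5000); cell (4,2); t to first gridline: x 0.5543, y 0.6000 (then +1.1547 / +2.0000)
    (5,2) via x @ 0.5543  # hit
  → r_1 = 0.5543
beam 2: φ=-90°, α=75°
  direction (0.2588, 0.9659); cell (4,2); t to first gridline: x 1.8546, y 0.3106 (then +3.8637 / +1.0353)
    (4,3) via y @ 0.3106
    (4,4) via y @ 1.3459
    (5,4) via x @ 1.8546  # hit
  → r_2 = 1.8546
beam 3: φ=-45°, α=120°
  direction (-0.5000, 0.8660); cell (4,2); t to first gridline: x 1.0400, y 0.3464 (then +2.0000 / +1.1547)
    (4,3) via y @ 0.3464
    (3,3) via x @ 1.0400
    (3,4) via y @ 1.5011
    (3,5) via y @ 2.6558
    (2,5) via x @ 3.0400
    (2,6) via y @ 3.8105
    (2,7) via y @ 4.9652
    (1,7) via x @ 5.0400
    (1,8) via y @ 6.1199  # hit
  → r_3 = 6.1199
beam 4: φ=0°, α=165°
  direction (-0.9659, 0.2588); cell (4,2); t to first gridline: x 0.5383, y 1.1591 (then +1.0353 / +3.8637)
    (3,2) via x @ 0.5383
    (3,3) via y @ 1.1591
    (2,3) via x @ 1.5736
    (1,3) via x @ 2.6089  # hit
  → r_4 = 2.6089
beam 5: φ=45°, α=210°
  direction (-0.8660, -0.5000); cell (4,2); t to first gridline: x 0.6004, y 1.4000 (then +1.1547 / +2.0000)
    (3,2) via x @ 0.6004
    (3,1) via y @ 1.4000
    (2,1) via x @ 1.7551
    (1,1) via x @ 2.9098
    (1,0) via y @ 3.4000  # hit
  → r_5 = 3.4000
beam 6: φ=90°, α=255°
  direction (-0.2588, -0.9659); cell (4,2); t to first gridline: x 2.0091, y 0.7247 (then +3.8637 / +1.0353)
    (4,1) via y @ 0.7247
    (4,0) via y @ 1.7600  # hit
  → r_6 = 1.7600
beam 7: φ=135°, α=300°
  direction (0.5000, -0.8660); cell (4,2); t to first gridline: x 0.9600, y 0.8083 (then +2.0000 / +1.1547)
    (4,1) via y @ 0.8083
    (5,1) via x @ 0.9600  # hit
  → r_7 = 0.9600

ranges = [0.5543, 1.8546, 6.1199, 2.6089, 3.4000, 1.7600, 0.9600]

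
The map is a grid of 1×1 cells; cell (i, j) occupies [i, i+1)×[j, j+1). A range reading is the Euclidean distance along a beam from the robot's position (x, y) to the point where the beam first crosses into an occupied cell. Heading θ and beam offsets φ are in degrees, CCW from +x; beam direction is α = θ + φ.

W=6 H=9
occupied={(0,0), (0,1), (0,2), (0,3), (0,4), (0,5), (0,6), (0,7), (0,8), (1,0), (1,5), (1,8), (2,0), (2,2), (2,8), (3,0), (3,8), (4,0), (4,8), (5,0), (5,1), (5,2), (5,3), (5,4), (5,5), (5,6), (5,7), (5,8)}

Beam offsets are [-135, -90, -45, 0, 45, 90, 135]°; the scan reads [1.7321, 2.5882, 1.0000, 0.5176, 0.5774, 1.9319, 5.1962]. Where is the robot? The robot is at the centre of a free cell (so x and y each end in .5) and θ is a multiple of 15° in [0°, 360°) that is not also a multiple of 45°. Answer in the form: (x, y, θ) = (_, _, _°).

The pose lattice has 26·16 = 416 candidates. Test each by forward raycasting.
  (3.5, 7.5, 150°): beam 1 = 1.5529 ≠ 1.7321 ✗
  (2.5, 6.5, 300°): beam 1 = 1.5529 ≠ 1.7321 ✗
  (4.5, 2.5, 150°): beam 1 = 0.5176 ≠ 1.7321 ✗
  …
  (4.5, 3.5, 345°): r_1=1.7321, r_2=2.5882, r_3=1.0000, r_4=0.5176, r_5=0.5774, r_6=1.9319, r_7=5.1962 — all match ✓
No second candidate reproduces the full scan.

(x, y, θ) = (4.5, 3.5, 345°)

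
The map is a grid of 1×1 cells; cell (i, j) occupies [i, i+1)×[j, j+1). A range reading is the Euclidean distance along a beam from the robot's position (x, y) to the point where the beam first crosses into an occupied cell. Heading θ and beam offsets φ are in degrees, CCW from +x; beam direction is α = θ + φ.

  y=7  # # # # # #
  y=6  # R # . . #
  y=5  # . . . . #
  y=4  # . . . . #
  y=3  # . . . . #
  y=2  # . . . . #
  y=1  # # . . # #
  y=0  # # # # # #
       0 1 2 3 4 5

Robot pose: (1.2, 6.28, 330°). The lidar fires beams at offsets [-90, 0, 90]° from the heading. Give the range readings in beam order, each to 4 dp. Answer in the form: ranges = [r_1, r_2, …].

ranges = [0.4000, 4.3879, 0.8314]

beam 1: φ=-90°, α=240°
  d=(-0.5000,-0.8660)  start (1,6)  tX=0.4000 tY=0.3233  stride 1/|dx|=2.0000 1/|dy|=1.1547
    cross y-line → (1,5), t=0.3233
    cross x-line → (0,5), t=0.4000 (wall)
  → r_1 = 0.4000
beam 2: φ=0°, α=330°
  d=(0.8660,-0.5000)  start (1,6)  tX=0.9238 tY=0.5600  stride 1/|dx|=1.1547 1/|dy|=2.0000
    cross y-line → (1,5), t=0.5600
    cross x-line → (2,5), t=0.9238
    cross x-line → (3,5), t=2.0785
    cross y-line → (3,4), t=2.5600
    cross x-line → (4,4), t=3.2332
    cross x-line → (5,4), t=4.3879 (wall)
  → r_2 = 4.3879
beam 3: φ=90°, α=60°
  d=(0.5000,0.8660)  start (1,6)  tX=1.6000 tY=0.8314  stride 1/|dx|=2.0000 1/|dy|=1.1547
    cross y-line → (1,7), t=0.8314 (wall)
  → r_3 = 0.8314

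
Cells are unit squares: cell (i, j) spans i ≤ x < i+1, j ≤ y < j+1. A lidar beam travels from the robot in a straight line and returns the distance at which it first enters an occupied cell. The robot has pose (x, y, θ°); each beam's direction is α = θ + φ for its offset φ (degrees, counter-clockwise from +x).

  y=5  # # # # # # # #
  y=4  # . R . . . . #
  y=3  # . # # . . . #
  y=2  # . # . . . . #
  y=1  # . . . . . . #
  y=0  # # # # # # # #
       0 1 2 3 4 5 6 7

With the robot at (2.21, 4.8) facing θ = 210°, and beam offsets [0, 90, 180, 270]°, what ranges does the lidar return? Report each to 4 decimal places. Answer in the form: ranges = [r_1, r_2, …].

beam 1: φ=0°, α=210°
  dir = (cos 210°, sin 210°) = (-0.8660, -0.5000); from cell (2,4)
  next x-line at t=0.2425, next y-line at t=1.6000; Δt_x=1.1547, Δt_y=2.0000
    x: enter (1,4) at t=0.2425
    x: enter (0,4) at t=1.3972 ← occupied
  → r_1 = 1.3972
beam 2: φ=90°, α=300°
  dir = (cos 300°, sin 300°) = (0.5000, -0.8660); from cell (2,4)
  next x-line at t=1.5800, next y-line at t=0.9238; Δt_x=2.0000, Δt_y=1.1547
    y: enter (2,3) at t=0.9238 ← occupied
  → r_2 = 0.9238
beam 3: φ=180°, α=30°
  dir = (cos 30°, sin 30°) = (0.8660, 0.5000); from cell (2,4)
  next x-line at t=0.9122, next y-line at t=0.4000; Δt_x=1.1547, Δt_y=2.0000
    y: enter (2,5) at t=0.4000 ← occupied
  → r_3 = 0.4000
beam 4: φ=270°, α=120°
  dir = (cos 120°, sin 120°) = (-0.5000, 0.8660); from cell (2,4)
  next x-line at t=0.4200, next y-line at t=0.2309; Δt_x=2.0000, Δt_y=1.1547
    y: enter (2,5) at t=0.2309 ← occupied
  → r_4 = 0.2309

ranges = [1.3972, 0.9238, 0.4000, 0.2309]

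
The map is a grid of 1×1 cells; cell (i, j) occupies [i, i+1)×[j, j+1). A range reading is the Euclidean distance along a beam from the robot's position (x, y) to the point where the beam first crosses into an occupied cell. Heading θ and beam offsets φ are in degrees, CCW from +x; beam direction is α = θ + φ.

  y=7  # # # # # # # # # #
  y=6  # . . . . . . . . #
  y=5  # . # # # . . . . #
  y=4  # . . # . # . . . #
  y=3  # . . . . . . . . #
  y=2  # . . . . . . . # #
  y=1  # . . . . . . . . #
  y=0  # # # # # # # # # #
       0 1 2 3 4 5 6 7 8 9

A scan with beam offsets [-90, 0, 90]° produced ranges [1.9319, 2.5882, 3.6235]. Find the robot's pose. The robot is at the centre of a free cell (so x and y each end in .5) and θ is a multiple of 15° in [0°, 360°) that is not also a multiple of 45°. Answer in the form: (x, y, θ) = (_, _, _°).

Enumerate (i+0.5, j+0.5, θ) over the 42 free cells and 16 admissible headings. For each, cast all 3 beams and compare to the given ranges.
  (8.5, 5.5, 300°): beam 1 = 2.8868 ≠ 1.9319 ✗
  (6.5, 2.5, 330°): beam 1 = 1.7321 ≠ 1.9319 ✗
  (4.5, 2.5, 30°): beam 1 = 1.7321 ≠ 1.9319 ✗
  (4.5, 1.5, 60°): beam 1 = 1.0000 ≠ 1.9319 ✗
  …
  (4.5, 1.5, 75°): r_1=1.9319, r_2=2.5882, r_3=3.6235 — all match ✓
Unique over the lattice → pose = (4.5, 1.5, 75°).

(x, y, θ) = (4.5, 1.5, 75°)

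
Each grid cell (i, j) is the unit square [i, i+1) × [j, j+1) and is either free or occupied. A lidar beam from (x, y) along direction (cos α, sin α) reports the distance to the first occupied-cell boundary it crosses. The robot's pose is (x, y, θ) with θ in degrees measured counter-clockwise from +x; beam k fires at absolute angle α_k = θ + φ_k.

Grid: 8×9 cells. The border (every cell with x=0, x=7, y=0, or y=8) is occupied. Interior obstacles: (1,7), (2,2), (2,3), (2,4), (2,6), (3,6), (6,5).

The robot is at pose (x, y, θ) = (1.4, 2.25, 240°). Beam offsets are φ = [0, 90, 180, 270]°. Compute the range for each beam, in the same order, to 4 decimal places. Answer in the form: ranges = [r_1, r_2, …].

ranges = [0.8000, 2.5000, 1.2000, 0.4619]

beam 1: φ=0°, α=240°
  dir = (cos 240°, sin 240°) = (-0.5000, -0.8660); from cell (1,2)
  next x-line at t=0.8000, next y-line at t=0.2887; Δt_x=2.0000, Δt_y=1.1547
    y: enter (1,1) at t=0.2887
    x: enter (0,1) at t=0.8000 ← occupied
  → r_1 = 0.8000
beam 2: φ=90°, α=330°
  dir = (cos 330°, sin 330°) = (0.8660, -0.5000); from cell (1,2)
  next x-line at t=0.6928, next y-line at t=0.5000; Δt_x=1.1547, Δt_y=2.0000
    y: enter (1,1) at t=0.5000
    x: enter (2,1) at t=0.6928
    x: enter (3,1) at t=1.8475
    y: enter (3,0) at t=2.5000 ← occupied
  → r_2 = 2.5000
beam 3: φ=180°, α=60°
  dir = (cos 60°, sin 60°) = (0.5000, 0.8660); from cell (1,2)
  next x-line at t=1.2000, next y-line at t=0.8660; Δt_x=2.0000, Δt_y=1.1547
    y: enter (1,3) at t=0.8660
    x: enter (2,3) at t=1.2000 ← occupied
  → r_3 = 1.2000
beam 4: φ=270°, α=150°
  dir = (cos 150°, sin 150°) = (-0.8660, 0.5000); from cell (1,2)
  next x-line at t=0.4619, next y-line at t=1.5000; Δt_x=1.1547, Δt_y=2.0000
    x: enter (0,2) at t=0.4619 ← occupied
  → r_4 = 0.4619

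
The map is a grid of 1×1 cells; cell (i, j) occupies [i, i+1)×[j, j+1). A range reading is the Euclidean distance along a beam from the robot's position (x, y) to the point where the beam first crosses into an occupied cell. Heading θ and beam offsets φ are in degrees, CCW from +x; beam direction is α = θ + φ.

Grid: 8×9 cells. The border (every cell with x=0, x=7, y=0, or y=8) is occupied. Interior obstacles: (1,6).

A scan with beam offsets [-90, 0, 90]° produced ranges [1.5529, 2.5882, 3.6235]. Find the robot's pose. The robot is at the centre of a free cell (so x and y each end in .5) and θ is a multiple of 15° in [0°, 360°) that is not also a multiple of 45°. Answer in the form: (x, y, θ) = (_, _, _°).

(x, y, θ) = (5.5, 5.5, 75°)

Candidates: 41 free-cell centres × 16 headings = 656 poses. Raycast each; keep the one whose scan matches to 4 dp.
  (2.5, 4.5, 285°): beam 2 = 3.6235 ≠ 2.5882 ✗
  (1.5, 4.5, 285°): beam 1 = 0.5176 ≠ 1.5529 ✗
  (6.5, 6.5, 285°): beam 1 = 5.6940 ≠ 1.5529 ✗
  …
  (5.5, 5.5, 75°): r_1=1.5529, r_2=2.5882, r_3=3.6235 — all match ✓
No second candidate reproduces the full scan.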